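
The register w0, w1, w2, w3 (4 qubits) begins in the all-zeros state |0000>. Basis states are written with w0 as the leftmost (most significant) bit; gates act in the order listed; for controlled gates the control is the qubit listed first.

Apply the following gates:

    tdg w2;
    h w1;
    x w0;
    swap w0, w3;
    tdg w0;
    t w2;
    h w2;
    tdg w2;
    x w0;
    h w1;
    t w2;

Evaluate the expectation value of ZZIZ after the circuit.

The observable ZZIZ averages to 1.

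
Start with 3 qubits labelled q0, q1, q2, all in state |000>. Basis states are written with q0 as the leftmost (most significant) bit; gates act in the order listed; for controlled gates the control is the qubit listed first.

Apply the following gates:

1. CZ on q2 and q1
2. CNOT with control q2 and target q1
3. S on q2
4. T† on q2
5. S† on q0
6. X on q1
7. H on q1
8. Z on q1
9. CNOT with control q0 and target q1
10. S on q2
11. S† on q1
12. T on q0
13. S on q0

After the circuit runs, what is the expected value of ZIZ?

In the final state, ZIZ has expectation 1.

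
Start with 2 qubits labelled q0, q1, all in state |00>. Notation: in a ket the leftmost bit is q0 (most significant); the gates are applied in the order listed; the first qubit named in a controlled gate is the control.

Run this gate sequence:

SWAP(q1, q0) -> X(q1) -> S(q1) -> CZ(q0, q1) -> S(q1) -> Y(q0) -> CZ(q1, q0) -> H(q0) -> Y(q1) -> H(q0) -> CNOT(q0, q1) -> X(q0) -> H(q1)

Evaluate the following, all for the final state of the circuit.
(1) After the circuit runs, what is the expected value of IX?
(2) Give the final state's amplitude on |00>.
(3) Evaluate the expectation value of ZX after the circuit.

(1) In the final state, IX has expectation -1.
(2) |00> carries amplitude sqrt(2)/2 in the final state.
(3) In the final state, ZX has expectation -1.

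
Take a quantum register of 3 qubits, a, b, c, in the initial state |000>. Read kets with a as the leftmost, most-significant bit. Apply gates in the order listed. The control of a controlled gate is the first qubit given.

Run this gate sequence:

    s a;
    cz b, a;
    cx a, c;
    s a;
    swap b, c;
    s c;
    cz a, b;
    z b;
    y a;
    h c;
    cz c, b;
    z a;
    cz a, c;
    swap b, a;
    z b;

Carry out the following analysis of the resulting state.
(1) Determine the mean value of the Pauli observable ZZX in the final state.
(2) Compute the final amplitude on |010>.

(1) The expectation value of ZZX is 1.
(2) The amplitude on |010> is sqrt(2)*I/2.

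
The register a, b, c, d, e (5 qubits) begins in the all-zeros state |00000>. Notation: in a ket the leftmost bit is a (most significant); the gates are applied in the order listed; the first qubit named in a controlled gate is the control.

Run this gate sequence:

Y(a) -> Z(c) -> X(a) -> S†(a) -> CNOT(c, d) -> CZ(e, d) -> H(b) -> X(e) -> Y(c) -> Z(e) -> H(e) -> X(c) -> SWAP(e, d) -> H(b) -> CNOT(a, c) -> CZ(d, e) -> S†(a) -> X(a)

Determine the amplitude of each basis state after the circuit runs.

After the circuit, the state carries amplitude sqrt(2)/2 on |10000>, -sqrt(2)/2 on |10010>, and 0 on every other basis state.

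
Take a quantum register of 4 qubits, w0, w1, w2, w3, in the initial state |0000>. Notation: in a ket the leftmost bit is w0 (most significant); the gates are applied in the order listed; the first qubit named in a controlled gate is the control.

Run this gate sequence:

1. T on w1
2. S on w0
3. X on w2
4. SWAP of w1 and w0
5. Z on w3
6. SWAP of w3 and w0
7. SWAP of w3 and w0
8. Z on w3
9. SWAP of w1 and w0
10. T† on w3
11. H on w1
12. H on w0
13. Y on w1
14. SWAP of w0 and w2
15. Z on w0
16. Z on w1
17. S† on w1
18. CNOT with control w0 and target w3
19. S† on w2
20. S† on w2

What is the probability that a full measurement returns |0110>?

The probability of measuring |0110> is 0. Key observation: the block from step 4 through step 9 cancels to the identity and can be dropped.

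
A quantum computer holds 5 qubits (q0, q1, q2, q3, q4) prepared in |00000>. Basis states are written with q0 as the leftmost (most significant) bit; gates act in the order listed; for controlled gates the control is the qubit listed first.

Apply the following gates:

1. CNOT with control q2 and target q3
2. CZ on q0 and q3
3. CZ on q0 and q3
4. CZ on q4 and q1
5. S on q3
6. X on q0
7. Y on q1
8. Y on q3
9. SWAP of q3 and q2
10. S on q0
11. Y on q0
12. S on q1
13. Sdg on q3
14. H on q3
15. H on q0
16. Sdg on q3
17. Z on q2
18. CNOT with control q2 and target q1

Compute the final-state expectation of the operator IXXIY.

The observable IXXIY averages to 0. Key observation: steps 2-3 multiply out to the identity, so the circuit reduces to the remaining gates.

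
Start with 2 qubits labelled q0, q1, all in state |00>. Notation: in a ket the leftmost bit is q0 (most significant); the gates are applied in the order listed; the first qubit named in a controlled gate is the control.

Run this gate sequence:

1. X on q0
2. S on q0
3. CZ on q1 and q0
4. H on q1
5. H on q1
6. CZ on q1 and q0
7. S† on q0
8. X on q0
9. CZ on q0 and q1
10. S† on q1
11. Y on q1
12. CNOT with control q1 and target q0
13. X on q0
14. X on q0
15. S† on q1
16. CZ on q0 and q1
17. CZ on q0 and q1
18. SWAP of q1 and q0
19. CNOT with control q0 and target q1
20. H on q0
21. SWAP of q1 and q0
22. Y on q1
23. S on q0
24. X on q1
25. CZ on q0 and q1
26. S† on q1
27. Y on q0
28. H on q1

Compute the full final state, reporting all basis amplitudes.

The final amplitudes are 0 on |00>, 0 on |01>, -1/2 + I/2 on |10>, -1/2 - I/2 on |11>.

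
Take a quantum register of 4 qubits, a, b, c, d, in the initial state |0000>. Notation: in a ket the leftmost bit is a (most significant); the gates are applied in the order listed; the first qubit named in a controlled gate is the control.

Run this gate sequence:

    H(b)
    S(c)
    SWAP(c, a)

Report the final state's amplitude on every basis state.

After the circuit, the state carries amplitude sqrt(2)/2 on |0000>, sqrt(2)/2 on |0100>, and 0 on every other basis state.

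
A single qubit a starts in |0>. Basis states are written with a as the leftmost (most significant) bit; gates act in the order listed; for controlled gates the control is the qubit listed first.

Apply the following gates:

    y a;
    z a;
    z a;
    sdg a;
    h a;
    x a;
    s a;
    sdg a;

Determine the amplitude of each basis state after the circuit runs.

The final amplitudes are -sqrt(2)/2 on |0>, sqrt(2)/2 on |1>.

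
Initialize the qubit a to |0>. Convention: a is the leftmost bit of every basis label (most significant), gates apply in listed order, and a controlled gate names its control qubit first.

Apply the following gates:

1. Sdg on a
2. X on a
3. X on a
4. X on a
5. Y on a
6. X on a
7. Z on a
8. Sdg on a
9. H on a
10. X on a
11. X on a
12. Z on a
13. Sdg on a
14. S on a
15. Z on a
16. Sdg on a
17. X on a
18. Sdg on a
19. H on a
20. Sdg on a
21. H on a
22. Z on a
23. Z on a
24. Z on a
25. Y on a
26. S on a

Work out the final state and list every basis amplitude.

The resulting statevector has amplitude -sqrt(2)*I/2 on |0>, -sqrt(2)/2 on |1>.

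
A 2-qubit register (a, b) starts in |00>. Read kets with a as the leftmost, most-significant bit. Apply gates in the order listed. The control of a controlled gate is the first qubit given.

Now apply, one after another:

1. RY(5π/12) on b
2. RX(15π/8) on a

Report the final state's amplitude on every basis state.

After the circuit, the state carries amplitude -sqrt(sqrt(2)/4 + 1/2)*cos(pi/16)/2 - sqrt(3)*sqrt(1/2 - sqrt(2)/4)*cos(pi/16)/2 on |00>, -sqrt(3)*sqrt(sqrt(2)/4 + 1/2)*cos(pi/16)/2 + sqrt(1/2 - sqrt(2)/4)*cos(pi/16)/2 on |01>, -I*sqrt(sqrt(2)/4 + 1/2)*sin(pi/16)/2 - sqrt(3)*I*sqrt(1/2 - sqrt(2)/4)*sin(pi/16)/2 on |10>, -sqrt(3)*I*sqrt(sqrt(2)/4 + 1/2)*sin(pi/16)/2 + I*sqrt(1/2 - sqrt(2)/4)*sin(pi/16)/2 on |11>.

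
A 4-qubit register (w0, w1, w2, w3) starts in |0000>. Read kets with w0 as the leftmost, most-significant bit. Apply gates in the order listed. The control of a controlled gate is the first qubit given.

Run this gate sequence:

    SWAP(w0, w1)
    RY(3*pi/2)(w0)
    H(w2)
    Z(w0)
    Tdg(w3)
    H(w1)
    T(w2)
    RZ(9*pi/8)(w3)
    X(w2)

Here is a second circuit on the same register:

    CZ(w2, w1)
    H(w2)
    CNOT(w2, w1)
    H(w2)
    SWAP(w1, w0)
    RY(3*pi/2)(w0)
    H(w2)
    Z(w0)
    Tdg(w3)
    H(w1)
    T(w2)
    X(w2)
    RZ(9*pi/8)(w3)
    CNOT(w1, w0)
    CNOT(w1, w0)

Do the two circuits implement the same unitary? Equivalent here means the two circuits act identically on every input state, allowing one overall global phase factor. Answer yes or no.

No, they are not equivalent — no single phase factor reconciles the two unitaries.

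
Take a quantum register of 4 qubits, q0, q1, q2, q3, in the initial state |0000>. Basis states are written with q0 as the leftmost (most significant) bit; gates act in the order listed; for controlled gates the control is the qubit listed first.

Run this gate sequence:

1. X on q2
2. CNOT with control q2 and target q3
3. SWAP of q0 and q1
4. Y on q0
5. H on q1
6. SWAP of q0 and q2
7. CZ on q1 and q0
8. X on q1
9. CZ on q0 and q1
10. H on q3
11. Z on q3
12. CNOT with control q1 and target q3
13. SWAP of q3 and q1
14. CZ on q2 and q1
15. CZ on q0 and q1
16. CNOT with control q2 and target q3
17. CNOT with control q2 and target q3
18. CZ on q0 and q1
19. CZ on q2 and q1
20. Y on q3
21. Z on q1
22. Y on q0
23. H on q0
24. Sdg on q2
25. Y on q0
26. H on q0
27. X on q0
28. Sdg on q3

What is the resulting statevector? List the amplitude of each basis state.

The final amplitudes are -I/2 on |0010>, 1/2 on |0011>, I/2 on |0110>, -1/2 on |0111>, and 0 on every other basis state. Key observation: the block from step 14 through step 19 cancels to the identity and can be dropped.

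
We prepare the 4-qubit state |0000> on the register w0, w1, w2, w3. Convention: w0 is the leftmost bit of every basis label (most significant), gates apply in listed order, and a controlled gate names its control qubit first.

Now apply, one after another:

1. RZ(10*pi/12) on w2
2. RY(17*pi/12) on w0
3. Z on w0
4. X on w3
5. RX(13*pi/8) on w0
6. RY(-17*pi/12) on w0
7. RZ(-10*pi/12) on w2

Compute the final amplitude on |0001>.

The final state's coefficient on |0001> equals -sqrt(2)*cos(3*pi/16)/4 + sqrt(3)*sqrt(1/2 - sqrt(2)/4)*sqrt(sqrt(2)/4 + 1/2)*cos(3*pi/16).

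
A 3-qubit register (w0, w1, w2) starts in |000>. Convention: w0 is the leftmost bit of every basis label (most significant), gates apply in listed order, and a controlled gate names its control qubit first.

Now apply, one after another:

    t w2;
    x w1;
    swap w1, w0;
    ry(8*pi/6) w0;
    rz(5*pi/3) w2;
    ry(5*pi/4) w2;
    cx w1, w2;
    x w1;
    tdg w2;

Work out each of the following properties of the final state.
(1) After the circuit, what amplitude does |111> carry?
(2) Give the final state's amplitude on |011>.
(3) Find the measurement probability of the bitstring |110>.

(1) |111> carries amplitude -sqrt(sqrt(2) + 2)*exp(11*I*pi/12)/4 in the final state.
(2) The amplitude on |011> is -sqrt(3*sqrt(2) + 6)*exp(11*I*pi/12)/4.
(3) Outcome |110> occurs with probability 1/8 - sqrt(2)/16.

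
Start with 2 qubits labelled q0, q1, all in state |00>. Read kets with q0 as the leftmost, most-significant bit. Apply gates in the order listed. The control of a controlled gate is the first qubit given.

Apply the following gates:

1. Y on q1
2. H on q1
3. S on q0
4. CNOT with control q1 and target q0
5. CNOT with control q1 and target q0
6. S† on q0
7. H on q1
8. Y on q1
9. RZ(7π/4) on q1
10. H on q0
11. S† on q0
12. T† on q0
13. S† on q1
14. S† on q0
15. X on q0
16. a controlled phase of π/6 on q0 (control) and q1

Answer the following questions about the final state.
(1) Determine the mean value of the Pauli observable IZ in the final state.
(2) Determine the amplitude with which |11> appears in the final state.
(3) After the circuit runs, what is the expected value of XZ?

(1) The observable IZ averages to 1. Key observation: gates 1-8 undo each other exactly, leaving only the rest of the circuit to track.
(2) |11> carries amplitude 0 in the final state.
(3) The expectation value of XZ is -sqrt(2)/2.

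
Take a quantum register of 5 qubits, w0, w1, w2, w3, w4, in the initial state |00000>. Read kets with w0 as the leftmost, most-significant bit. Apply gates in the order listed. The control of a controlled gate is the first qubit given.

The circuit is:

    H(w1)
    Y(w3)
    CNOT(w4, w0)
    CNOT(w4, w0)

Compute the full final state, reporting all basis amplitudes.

After the circuit, the state carries amplitude sqrt(2)*I/2 on |00010>, sqrt(2)*I/2 on |01010>, and 0 on every other basis state. Key observation: the block from step 3 through step 4 cancels to the identity and can be dropped.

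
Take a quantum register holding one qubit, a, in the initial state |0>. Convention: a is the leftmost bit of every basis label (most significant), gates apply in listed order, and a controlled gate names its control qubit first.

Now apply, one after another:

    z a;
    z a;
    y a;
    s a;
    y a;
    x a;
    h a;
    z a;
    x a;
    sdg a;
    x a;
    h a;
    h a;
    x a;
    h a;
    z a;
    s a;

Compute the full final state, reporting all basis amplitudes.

The resulting statevector has amplitude 1/2 + I/2 on |0>, 1/2 + I/2 on |1>.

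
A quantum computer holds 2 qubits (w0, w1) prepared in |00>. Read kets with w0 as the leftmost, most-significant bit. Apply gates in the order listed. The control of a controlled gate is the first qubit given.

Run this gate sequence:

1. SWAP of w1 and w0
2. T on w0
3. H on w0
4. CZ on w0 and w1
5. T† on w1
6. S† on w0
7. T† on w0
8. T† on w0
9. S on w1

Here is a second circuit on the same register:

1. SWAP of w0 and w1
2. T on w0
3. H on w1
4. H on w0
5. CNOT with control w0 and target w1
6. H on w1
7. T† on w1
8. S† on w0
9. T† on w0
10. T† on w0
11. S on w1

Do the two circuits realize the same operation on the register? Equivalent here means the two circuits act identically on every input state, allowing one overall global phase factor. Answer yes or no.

Yes — the two circuits implement the same unitary up to a global phase.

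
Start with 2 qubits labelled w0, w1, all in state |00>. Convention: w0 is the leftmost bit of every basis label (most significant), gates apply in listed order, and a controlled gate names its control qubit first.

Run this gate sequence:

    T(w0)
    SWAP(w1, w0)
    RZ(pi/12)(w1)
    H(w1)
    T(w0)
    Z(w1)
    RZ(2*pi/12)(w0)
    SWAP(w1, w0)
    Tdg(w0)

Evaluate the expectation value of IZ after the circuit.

The observable IZ averages to 1.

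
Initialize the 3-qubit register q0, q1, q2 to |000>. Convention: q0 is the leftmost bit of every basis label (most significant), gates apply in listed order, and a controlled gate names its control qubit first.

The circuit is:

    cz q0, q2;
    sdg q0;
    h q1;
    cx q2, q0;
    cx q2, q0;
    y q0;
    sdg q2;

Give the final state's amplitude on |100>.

|100> carries amplitude sqrt(2)*I/2 in the final state. Key observation: gates 4-5 undo each other exactly, leaving only the rest of the circuit to track.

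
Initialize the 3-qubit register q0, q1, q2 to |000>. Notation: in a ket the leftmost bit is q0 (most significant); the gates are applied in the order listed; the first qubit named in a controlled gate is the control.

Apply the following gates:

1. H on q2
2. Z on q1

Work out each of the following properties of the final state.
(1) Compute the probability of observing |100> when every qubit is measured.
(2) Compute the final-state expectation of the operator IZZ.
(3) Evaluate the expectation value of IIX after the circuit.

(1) The probability of measuring |100> is 0.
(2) In the final state, IZZ has expectation 0.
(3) The observable IIX averages to 1.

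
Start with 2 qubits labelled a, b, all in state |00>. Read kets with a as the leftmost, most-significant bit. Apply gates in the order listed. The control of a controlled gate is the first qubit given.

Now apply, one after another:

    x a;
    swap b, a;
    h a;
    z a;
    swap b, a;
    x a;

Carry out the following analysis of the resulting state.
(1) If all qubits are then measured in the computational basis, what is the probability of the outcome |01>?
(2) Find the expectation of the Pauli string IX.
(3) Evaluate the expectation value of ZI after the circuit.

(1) A full measurement returns |01> with probability 1/2.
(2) In the final state, IX has expectation -1.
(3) In the final state, ZI has expectation 1.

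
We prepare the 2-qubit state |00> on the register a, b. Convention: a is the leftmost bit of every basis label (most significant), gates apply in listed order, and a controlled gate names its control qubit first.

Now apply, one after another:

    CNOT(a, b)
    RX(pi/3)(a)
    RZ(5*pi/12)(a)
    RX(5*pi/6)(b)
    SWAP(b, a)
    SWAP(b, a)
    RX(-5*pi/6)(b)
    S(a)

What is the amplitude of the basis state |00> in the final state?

|00> carries amplitude -sqrt(3)*exp(19*I*pi/24)/2 in the final state. Key observation: the block from step 4 through step 7 cancels to the identity and can be dropped.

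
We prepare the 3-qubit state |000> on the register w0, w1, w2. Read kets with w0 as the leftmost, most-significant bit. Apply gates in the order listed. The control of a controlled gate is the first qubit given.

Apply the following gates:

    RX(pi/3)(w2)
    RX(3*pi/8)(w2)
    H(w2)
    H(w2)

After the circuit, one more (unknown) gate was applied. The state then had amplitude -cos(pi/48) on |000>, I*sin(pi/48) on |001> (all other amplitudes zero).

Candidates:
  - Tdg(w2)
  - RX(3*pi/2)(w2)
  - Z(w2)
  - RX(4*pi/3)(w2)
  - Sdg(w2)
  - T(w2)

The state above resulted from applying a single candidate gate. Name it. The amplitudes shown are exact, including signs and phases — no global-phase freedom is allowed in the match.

The applied gate was RX(4*pi/3)(w2). Key observation: steps 3-4 multiply out to the identity, so the circuit reduces to the remaining gates.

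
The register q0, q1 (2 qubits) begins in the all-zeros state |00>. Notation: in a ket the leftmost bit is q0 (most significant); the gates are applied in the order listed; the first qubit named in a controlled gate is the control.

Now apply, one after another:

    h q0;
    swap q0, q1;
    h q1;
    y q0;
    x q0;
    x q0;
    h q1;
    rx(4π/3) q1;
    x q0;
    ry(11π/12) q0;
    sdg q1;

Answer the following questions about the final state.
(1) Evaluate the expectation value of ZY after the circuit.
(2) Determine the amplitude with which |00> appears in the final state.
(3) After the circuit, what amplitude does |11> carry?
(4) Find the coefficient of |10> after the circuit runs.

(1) The expectation value of ZY is sqrt(2)/4 + sqrt(6)/4.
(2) The final state's coefficient on |00> equals -3*sqrt(4 - 2*sqrt(2))/16 + sqrt(6*sqrt(2) + 12)/16 - I*sqrt(2*sqrt(2) + 4)/16 + I*sqrt(12 - 6*sqrt(2))/16.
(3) |11> carries amplitude -sqrt(6*sqrt(2) + 12)/16 - sqrt(4 - 2*sqrt(2))/16 - 3*I*sqrt(2*sqrt(2) + 4)/16 - I*sqrt(12 - 6*sqrt(2))/16 in the final state.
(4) The final state's coefficient on |10> equals sqrt(12 - 6*sqrt(2))/16 + 3*sqrt(2*sqrt(2) + 4)/16 - I*sqrt(6*sqrt(2) + 12)/16 - I*sqrt(4 - 2*sqrt(2))/16.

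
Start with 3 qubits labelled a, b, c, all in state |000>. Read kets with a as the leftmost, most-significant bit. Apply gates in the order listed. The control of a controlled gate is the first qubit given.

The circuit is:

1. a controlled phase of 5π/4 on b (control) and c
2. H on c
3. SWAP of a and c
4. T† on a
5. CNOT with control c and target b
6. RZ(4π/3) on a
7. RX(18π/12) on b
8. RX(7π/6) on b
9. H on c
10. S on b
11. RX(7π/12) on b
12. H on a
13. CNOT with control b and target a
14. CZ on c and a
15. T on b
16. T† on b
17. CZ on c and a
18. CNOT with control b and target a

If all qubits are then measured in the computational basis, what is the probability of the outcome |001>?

A full measurement returns |001> with probability -3*sqrt(2)/64 - sqrt(6)/64 + 7/64.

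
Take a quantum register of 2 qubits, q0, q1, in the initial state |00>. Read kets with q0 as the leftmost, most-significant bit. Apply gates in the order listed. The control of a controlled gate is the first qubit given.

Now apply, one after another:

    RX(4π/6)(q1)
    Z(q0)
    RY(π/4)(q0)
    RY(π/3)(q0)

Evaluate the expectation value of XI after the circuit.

The observable XI averages to sqrt(2)/4 + sqrt(6)/4.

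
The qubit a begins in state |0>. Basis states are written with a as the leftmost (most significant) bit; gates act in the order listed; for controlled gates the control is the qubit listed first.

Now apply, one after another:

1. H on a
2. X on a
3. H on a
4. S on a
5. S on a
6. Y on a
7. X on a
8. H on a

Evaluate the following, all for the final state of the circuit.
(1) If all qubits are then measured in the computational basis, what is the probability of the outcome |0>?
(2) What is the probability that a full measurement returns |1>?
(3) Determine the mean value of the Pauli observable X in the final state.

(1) A full measurement returns |0> with probability 1/2.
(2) A full measurement returns |1> with probability 1/2.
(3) In the final state, X has expectation 1.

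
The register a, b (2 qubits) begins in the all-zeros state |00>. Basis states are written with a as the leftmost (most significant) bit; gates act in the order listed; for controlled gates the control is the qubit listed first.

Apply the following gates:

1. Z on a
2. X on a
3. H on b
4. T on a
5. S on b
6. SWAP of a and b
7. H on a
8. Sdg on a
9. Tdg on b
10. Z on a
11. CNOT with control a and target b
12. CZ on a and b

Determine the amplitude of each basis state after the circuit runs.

The final amplitudes are 0 on |00>, 1/2 + I/2 on |01>, 1/2 + I/2 on |10>, 0 on |11>.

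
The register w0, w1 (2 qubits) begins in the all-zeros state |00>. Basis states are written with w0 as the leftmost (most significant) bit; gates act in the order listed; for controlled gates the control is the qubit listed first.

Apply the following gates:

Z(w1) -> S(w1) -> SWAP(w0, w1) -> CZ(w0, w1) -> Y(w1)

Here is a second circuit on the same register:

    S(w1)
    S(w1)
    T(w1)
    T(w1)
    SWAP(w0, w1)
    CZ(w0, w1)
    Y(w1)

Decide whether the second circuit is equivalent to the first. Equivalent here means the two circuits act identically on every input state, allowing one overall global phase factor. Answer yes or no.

Yes — the two circuits implement the same unitary up to a global phase.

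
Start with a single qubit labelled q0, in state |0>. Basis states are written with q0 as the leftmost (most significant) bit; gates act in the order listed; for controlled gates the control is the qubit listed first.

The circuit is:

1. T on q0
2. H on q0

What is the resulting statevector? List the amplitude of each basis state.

The resulting statevector has amplitude sqrt(2)/2 on |0>, sqrt(2)/2 on |1>.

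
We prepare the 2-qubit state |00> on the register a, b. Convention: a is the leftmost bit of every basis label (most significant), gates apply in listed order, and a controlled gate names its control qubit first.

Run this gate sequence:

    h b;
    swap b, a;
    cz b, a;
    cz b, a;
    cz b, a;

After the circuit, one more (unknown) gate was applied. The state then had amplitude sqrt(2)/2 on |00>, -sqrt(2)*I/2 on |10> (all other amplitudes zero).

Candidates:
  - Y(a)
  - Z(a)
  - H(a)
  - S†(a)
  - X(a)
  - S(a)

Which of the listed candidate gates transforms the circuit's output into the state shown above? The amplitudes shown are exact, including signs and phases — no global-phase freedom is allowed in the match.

The applied gate was S†(a). Key observation: steps 4-5 multiply out to the identity, so the circuit reduces to the remaining gates.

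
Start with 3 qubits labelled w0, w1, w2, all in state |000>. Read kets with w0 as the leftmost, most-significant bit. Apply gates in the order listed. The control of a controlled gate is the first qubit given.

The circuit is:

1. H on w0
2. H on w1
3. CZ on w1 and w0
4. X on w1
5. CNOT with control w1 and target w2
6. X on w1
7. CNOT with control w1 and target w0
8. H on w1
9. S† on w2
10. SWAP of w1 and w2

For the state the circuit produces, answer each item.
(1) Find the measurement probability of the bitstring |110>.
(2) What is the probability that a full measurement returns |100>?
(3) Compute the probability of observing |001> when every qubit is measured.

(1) Outcome |110> occurs with probability 1/8.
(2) Outcome |100> occurs with probability 1/8.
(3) Outcome |001> occurs with probability 1/8.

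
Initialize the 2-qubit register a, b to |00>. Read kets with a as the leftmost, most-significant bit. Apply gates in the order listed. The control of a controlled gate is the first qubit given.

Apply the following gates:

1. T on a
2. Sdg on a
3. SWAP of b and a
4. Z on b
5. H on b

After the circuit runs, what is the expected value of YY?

The observable YY averages to 0.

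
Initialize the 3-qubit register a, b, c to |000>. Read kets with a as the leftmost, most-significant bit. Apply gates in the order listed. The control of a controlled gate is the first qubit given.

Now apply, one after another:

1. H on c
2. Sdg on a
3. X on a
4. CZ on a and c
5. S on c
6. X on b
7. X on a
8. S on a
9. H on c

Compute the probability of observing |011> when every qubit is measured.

A full measurement returns |011> with probability 1/2.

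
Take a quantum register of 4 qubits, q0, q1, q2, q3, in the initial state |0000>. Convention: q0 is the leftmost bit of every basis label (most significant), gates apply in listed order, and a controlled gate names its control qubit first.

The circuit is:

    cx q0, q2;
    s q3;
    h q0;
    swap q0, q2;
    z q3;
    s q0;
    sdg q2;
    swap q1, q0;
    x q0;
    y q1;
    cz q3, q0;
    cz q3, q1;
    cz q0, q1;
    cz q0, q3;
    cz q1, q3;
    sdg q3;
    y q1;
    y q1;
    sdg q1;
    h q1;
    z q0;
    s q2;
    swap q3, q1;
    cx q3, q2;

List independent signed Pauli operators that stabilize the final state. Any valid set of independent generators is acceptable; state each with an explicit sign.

The stabilizer group can be generated by +IIXI, -IIIX, -ZIII, +IZII, among other valid generating sets.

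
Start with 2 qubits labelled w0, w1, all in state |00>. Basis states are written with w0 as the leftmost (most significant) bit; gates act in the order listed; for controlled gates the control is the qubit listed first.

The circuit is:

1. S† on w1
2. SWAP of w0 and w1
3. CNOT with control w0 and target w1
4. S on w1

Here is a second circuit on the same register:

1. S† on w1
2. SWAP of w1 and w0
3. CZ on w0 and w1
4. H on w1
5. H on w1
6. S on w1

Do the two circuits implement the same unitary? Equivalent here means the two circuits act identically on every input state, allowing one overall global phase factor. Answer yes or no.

No: there is an input state on which the two circuits produce genuinely different outputs (not merely differing by a phase).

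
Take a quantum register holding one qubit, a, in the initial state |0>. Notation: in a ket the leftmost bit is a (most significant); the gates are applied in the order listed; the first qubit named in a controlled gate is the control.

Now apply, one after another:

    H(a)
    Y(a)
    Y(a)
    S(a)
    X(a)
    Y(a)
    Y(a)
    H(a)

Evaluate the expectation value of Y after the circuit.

In the final state, Y has expectation 1.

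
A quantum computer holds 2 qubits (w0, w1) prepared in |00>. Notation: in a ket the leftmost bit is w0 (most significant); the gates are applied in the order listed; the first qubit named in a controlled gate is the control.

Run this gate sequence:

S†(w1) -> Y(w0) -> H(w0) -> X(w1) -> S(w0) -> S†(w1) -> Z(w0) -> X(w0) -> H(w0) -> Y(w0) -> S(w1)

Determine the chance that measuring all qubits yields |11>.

Outcome |11> occurs with probability 1/2.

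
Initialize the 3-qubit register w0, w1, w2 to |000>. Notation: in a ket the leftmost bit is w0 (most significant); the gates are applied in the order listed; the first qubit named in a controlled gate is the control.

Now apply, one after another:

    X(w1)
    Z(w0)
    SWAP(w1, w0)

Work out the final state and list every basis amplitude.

After the circuit, the state carries amplitude 1 on |100>, and 0 on every other basis state.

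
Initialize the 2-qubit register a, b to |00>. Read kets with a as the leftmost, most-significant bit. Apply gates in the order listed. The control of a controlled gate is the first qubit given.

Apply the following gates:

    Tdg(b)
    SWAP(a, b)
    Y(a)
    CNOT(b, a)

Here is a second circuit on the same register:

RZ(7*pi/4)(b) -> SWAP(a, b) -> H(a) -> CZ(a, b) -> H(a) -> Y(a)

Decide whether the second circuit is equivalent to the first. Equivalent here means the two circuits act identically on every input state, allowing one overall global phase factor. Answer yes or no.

No: there is an input state on which the two circuits produce genuinely different outputs (not merely differing by a phase).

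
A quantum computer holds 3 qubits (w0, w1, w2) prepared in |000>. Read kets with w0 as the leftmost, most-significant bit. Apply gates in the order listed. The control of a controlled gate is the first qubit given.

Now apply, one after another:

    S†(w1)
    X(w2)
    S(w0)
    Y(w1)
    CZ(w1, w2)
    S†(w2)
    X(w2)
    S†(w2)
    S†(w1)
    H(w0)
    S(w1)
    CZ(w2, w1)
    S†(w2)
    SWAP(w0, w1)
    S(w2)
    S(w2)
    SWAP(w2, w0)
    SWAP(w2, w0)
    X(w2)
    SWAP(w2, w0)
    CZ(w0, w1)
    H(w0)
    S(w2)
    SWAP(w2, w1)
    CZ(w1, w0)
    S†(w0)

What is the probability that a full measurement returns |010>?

A full measurement returns |010> with probability 1/4.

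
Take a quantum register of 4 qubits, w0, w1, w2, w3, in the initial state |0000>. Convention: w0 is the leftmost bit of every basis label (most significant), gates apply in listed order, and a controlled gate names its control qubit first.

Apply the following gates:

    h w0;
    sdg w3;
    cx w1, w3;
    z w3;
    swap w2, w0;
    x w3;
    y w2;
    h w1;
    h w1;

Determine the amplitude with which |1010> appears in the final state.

The final state's coefficient on |1010> equals 0.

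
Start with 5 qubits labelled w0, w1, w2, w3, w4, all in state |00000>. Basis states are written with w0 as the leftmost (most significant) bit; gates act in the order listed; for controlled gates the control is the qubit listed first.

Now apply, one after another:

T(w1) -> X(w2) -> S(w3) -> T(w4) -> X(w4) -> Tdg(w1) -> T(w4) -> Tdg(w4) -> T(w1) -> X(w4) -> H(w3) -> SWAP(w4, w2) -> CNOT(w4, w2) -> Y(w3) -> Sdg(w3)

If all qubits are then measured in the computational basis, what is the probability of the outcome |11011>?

A full measurement returns |11011> with probability 0.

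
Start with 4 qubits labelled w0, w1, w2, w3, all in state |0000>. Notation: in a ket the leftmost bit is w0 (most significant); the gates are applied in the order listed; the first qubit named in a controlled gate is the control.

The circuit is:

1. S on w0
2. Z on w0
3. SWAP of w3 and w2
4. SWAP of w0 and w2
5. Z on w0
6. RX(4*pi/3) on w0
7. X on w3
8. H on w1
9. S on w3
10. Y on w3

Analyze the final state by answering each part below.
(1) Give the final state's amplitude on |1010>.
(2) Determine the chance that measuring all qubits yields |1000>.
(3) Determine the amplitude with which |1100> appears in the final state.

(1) The amplitude on |1010> is 0.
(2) The probability of measuring |1000> is 3/8.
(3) |1100> carries amplitude -sqrt(6)*I/4 in the final state.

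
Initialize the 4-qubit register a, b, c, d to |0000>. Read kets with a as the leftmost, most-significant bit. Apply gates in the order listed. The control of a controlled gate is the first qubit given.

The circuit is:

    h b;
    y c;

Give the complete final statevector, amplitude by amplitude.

The resulting statevector has amplitude sqrt(2)*I/2 on |0010>, sqrt(2)*I/2 on |0110>, and 0 on every other basis state.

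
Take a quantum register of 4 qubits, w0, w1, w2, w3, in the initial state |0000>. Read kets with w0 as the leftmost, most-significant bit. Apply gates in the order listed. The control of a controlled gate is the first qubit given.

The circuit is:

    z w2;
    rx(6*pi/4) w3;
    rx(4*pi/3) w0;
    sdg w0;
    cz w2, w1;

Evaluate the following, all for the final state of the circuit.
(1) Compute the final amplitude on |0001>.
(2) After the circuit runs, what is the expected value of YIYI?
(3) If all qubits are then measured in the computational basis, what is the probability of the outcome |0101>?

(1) The final state's coefficient on |0001> equals sqrt(2)*I/4.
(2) In the final state, YIYI has expectation 0.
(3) A full measurement returns |0101> with probability 0.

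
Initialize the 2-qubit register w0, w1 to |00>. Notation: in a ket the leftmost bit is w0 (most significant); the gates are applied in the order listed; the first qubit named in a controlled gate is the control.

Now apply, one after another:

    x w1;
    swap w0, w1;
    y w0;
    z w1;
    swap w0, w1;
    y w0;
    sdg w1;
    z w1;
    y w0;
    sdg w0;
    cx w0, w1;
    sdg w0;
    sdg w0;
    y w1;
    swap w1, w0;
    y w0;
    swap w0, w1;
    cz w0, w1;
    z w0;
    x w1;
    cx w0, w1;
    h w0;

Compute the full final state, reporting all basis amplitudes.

The final amplitudes are 0 on |00>, -sqrt(2)*I/2 on |01>, 0 on |10>, -sqrt(2)*I/2 on |11>.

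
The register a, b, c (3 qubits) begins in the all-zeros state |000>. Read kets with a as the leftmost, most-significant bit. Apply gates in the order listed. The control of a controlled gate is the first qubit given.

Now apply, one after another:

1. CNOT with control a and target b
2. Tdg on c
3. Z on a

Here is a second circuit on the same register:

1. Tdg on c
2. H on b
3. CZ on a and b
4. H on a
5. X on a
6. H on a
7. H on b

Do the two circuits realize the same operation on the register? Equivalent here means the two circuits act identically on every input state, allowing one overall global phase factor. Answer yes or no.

Yes — the two circuits implement the same unitary up to a global phase.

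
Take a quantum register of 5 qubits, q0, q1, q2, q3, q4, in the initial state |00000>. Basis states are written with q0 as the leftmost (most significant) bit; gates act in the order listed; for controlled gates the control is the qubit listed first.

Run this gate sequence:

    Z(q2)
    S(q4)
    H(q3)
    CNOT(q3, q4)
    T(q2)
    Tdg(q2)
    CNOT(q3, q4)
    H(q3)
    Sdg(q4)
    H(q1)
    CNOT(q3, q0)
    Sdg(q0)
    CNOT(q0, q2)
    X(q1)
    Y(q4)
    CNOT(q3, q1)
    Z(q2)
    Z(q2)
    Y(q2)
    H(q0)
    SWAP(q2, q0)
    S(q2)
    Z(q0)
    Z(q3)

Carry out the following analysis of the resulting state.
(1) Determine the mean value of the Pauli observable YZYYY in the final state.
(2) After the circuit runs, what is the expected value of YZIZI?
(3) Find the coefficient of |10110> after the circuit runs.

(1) The expectation value of YZYYY is 0. Key observation: the block from step 2 through step 9 cancels to the identity and can be dropped.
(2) The observable YZIZI averages to 0.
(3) |10110> carries amplitude 0 in the final state.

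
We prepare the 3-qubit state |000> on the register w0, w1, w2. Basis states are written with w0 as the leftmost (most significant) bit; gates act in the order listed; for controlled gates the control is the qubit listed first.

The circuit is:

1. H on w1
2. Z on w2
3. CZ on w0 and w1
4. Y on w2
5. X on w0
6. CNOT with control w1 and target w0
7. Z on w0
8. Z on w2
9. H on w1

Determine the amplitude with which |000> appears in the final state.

The amplitude on |000> is 0.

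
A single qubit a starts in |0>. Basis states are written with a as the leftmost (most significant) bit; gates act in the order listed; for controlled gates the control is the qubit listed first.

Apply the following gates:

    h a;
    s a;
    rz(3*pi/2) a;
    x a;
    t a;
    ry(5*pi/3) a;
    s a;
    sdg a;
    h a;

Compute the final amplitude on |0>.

The amplitude on |0> is -exp(I*pi/4)/4 + I/4 + sqrt(3)*exp(I*pi/4)/4 + sqrt(3)*I/4.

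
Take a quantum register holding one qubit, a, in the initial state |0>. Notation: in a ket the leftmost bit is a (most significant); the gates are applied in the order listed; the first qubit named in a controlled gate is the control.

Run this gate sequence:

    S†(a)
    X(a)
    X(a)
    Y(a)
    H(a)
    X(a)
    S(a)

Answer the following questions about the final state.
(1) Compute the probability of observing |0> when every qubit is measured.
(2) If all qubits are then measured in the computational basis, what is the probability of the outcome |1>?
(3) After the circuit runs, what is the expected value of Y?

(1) Outcome |0> occurs with probability 1/2.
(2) The probability of measuring |1> is 1/2.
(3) The expectation value of Y is -1.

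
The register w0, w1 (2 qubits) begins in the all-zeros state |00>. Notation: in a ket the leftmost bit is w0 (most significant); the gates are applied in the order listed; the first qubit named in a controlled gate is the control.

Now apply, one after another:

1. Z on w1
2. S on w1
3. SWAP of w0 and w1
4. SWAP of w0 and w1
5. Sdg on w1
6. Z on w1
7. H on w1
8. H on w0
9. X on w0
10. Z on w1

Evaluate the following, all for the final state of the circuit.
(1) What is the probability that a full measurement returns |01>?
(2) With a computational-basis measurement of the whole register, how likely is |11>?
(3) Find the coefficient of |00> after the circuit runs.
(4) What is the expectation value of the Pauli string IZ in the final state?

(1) The probability of measuring |01> is 1/4.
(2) Outcome |11> occurs with probability 1/4.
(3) The final state's coefficient on |00> equals 1/2.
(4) In the final state, IZ has expectation 0.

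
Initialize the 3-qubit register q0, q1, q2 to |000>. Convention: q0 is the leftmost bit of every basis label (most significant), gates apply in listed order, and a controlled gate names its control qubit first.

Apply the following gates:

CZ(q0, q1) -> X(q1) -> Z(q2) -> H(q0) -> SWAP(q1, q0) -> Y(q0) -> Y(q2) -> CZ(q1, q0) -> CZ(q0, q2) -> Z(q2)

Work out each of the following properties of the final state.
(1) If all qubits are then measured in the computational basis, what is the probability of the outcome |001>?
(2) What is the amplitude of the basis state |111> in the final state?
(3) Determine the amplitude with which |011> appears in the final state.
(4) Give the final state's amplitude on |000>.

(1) The probability of measuring |001> is 1/2.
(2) |111> carries amplitude 0 in the final state.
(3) The final state's coefficient on |011> equals -sqrt(2)/2.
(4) |000> carries amplitude 0 in the final state.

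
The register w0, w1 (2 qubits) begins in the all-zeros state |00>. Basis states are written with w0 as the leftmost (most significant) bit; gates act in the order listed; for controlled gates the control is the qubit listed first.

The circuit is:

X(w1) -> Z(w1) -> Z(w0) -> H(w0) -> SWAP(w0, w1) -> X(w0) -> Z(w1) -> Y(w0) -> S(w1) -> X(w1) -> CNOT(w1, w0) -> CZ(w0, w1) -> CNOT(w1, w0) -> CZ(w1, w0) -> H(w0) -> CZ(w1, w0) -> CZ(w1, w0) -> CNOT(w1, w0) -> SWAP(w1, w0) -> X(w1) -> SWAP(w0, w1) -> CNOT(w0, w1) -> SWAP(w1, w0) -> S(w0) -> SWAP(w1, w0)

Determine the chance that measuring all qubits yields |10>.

A full measurement returns |10> with probability 1/4.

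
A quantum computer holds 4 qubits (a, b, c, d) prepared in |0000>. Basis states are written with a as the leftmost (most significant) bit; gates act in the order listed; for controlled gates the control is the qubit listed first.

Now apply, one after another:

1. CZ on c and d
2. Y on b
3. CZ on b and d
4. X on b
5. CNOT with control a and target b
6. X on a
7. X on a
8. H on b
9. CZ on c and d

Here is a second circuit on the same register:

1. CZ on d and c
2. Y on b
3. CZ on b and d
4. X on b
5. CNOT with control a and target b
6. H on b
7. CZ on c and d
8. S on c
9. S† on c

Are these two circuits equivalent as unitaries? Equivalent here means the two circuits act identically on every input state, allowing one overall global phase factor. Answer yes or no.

Yes — the two circuits implement the same unitary up to a global phase.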